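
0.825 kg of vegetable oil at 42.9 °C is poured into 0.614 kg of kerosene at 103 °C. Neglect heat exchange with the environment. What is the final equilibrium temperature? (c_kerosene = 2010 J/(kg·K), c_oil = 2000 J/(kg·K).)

T_f ≈ 68.6 °C

Heat lost by the kerosene equals heat gained by the oil:
0.614·2010·(103 − T) = 0.825·2000·(T − 42.9)
1234.1(103 − T) = 1650(T − 42.9)
2884.1 T = 197901  ⇒  T ≈ 68.62 °C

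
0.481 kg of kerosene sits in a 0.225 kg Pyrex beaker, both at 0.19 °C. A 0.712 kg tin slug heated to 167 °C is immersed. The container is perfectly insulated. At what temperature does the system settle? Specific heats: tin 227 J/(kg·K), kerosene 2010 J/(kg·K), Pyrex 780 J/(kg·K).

T_f ≈ 20.9 °C

T_f is the heat-capacity-weighted average of the initial temperatures:
T_f = (161.62·167 + 966.81·0.19 + 175.5·0.19) / (161.62 + 966.81 + 175.5)
    = 27208 / 1303.9 ≈ 20.87 °C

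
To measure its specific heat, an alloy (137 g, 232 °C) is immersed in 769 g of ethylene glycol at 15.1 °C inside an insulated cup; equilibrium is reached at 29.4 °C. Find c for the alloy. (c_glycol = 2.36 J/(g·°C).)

Setting the total heat transfer to zero:
137·c·(29.4 − 232) + 769·2.36·(29.4 − 15.1) = 0
-27756 c = -25952
c = -25952/-27756 ≈ 0.935 J/(g·°C)

c ≈ 0.935 J/(g·°C)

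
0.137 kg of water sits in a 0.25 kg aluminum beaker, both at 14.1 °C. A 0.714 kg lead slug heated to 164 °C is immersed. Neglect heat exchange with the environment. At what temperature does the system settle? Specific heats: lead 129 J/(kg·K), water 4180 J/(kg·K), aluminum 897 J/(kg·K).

T_f ≈ 29.6 °C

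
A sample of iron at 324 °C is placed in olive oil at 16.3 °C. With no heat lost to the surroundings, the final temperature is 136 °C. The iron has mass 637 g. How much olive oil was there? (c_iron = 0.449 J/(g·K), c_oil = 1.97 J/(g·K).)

m ≈ 228 g

|Q_iron| = |Q_oil|:
637×0.449×(324 − 136) = m×1.97×(136 − 16.3)
235.81 m = 53770  ⇒  m ≈ 228 g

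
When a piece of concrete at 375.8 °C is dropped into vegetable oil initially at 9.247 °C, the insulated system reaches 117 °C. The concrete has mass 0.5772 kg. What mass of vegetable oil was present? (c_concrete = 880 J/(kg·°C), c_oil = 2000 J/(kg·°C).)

m ≈ 0.61 kg

|Q_concrete| = |Q_oil|:
0.5772×880×(375.8 − 117) = m×2000×(117 − 9.247)
215506 m = 131454  ⇒  m ≈ 0.61 kg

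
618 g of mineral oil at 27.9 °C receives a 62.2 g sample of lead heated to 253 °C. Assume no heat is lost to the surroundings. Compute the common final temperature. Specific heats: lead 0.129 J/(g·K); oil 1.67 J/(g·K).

T_f ≈ 29.6 °C

Let T be the final temperature. ΣQ_i = 0:
62.2*0.129*(T − 253) + 618*1.67*(T − 27.9) = 0
8.024(T − 253) + 1032.1(T − 27.9) = 0
(8.024 + 1032.1) T = 8.024*253 + 1032.1*27.9
T = 30824 / 1040.1 = 29.6 °C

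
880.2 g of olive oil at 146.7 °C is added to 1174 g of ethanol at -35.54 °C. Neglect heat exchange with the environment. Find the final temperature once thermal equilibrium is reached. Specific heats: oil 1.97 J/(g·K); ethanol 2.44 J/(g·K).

Heat lost by the oil equals heat gained by the ethanol:
880.2·1.97·(146.7 − T) = 1174·2.44·(T − (-35.54))
1734(146.7 − T) = 2864.6(T − (-35.54))
4598.6 T = 152570  ⇒  T ≈ 33.18 °C

T_f ≈ 33.2 °C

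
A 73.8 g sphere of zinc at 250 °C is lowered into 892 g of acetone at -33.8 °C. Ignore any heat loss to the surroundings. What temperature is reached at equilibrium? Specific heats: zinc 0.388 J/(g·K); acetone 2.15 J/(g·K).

T_f ≈ -29.6 °C

Energy conservation, ΣQ = 0:
73.8·0.388·(T − 250) + 892·2.15·(T − (-33.8)) = 0
(28.63 + 1917.8) T = 28.63·250 + 1917.8·(-33.8)
T = -57663/1946.4 ≈ -29.62 °C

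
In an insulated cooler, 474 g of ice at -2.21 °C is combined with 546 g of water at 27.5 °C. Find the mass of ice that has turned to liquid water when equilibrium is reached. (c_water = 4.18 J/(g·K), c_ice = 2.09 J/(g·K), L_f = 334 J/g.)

Cooling the water to 0 °C releases 546×4.18×27.5 = 62763 J.
Of that, 474×2.09×2.21 = 2189.4 J goes to bring the ice to 0 °C, leaving 60573 J.
Melting all 474 g of ice would need 474×334 = 158316 J.
That's not enough to melt it all — equilibrium is at 0 °C with ice remaining.
m_melted×334 = 60573  ⇒  m_melted ≈ 181.4 g.

m_melted ≈ 181 g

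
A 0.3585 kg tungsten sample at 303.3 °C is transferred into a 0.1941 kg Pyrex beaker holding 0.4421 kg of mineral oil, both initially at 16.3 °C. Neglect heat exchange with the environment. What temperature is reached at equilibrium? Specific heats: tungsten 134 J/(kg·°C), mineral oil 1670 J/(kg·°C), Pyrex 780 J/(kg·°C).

T_f ≈ 31.0 °C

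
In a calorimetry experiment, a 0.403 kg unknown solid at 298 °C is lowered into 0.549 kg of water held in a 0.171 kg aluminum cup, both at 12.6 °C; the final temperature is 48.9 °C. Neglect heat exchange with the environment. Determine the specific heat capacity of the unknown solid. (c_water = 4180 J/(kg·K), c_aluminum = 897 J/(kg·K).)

Net heat exchanged in the isolated system is zero:
0.403·c·(48.9 − 298) + 0.549·4180·(48.9 − 12.6) + 0.171·897·(48.9 − 12.6) = 0
-100.39 c = -88870
c = -88870/-100.39 ≈ 885.3 J/(kg·K)

c ≈ 885 J/(kg·K)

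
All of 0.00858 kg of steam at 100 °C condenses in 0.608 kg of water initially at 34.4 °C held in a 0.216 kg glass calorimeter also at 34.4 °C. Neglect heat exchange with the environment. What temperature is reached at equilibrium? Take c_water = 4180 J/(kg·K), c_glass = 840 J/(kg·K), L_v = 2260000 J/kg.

T_f ≈ 42.3 °C

Conservation of energy gives ΣQ = 0:
steam→water at 100 °C releases m L_v = 0.00858·2260000 = 19391; condensed water 100 °C→T: 35.86(T − 100); original water: 2541.4(T − 34.4); glass cup: 0.216·840·(T − 34.4) = 181.44(T − 34.4)
2758.7 T = 19391 + 3586.4 + 93667 = 116644
T ≈ 42.28 °C, under the boiling point, so the assumption holds.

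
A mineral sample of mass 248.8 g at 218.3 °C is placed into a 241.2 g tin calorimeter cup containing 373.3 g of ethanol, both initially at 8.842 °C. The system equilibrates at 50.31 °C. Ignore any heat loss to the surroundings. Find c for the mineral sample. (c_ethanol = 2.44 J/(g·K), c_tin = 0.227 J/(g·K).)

c ≈ 0.958 J/(g·K)

Net heat exchanged in the isolated system is zero:
248.8×c×(50.31 − 218.3) + 373.3×2.44×(50.31 − 8.842) + 241.2×0.227×(50.31 − 8.842) = 0
-41796 c = -40042
c = -40042/-41796 ≈ 0.958 J/(g·K)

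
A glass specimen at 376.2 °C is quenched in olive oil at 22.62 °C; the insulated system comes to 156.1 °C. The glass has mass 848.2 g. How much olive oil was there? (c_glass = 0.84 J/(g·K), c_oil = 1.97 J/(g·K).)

m ≈ 596 g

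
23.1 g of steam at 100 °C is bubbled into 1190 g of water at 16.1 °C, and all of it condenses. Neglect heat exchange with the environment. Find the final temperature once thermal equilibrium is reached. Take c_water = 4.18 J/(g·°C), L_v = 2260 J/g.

Heat gained plus heat lost sum to zero:
condense steam: −23.1·2260 = −52206
  condensate cools 100→T: 23.1·4.18·(T − 100) = 96.56(T − 100)
  original water: 4974.2(T − 16.1)
5070.8 T = 52206 + 9655.8 + 80085 = 141946
T ≈ 27.99 °C — below 100 °C, confirming all the steam condensed.

T_f ≈ 28.0 °C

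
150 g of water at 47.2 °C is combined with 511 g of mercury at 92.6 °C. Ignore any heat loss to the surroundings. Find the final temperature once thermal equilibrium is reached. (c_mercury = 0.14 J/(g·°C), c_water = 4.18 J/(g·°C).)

T_f ≈ 51.8 °C

With ΣQ=0 the equilibrium temperature is the m·c-weighted mean:
T_f = (71.54*92.6 + 627*47.2) / (71.54 + 627)
    = 36219 / 698.54 ≈ 51.85 °C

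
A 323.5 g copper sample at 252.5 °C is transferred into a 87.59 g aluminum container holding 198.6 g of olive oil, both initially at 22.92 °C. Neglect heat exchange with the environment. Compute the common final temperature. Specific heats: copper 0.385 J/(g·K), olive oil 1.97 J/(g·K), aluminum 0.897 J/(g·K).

T_f ≈ 71.0 °C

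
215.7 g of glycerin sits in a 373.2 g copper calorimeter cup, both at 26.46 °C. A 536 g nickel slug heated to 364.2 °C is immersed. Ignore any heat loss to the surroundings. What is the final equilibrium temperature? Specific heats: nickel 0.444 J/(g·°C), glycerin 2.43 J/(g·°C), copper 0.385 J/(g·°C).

T_f ≈ 115.2 °C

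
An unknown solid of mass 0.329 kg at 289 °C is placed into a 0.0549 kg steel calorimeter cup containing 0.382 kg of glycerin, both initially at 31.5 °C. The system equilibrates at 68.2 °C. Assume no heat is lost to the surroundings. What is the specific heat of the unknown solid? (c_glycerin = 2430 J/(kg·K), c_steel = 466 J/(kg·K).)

Let T be the final temperature. ΣQ_i = 0:
0.329·c·(68.2 − 289) + 0.382·2430·(68.2 − 31.5) + 0.0549·466·(68.2 − 31.5) = 0
-72.64 c = -35006
c = -35006/-72.64 ≈ 481.9 J/(kg·K)

c ≈ 482 J/(kg·K)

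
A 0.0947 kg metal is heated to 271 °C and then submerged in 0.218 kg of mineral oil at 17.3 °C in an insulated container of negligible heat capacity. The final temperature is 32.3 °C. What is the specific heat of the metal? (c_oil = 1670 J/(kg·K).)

m_s c (T_s − T_f) = m_oil c_oil (T_f − T_0):
0.0947·c·(271 − 32.3) = 0.218·1670·(32.3 − 17.3)
22.6 c = 5460.9  ⇒  c ≈ 241.6 J/(kg·K)

c ≈ 242 J/(kg·K)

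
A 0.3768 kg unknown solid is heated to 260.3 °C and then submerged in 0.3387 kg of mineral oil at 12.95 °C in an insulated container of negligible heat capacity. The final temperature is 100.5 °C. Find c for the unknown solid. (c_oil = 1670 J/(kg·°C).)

Setting the total heat transfer to zero:
0.3768×c×(100.5 − 260.3) + 0.3387×1670×(100.5 − 12.95) = 0
-60.21 c = -49521
c = -49521/-60.21 ≈ 822.4 J/(kg·°C)

c ≈ 822 J/(kg·°C)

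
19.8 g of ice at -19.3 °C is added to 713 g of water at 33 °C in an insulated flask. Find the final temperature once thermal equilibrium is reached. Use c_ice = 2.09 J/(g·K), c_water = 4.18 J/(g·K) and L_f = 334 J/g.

T_f ≈ 29.7 °C

Sum of m c ΔT and latent-heat terms is zero:
warm ice to 0 °C: 19.8×2.09×(0 − (-19.3)) = 798.67; melt ice: 19.8×334 = 6613.2; warm the meltwater: 82.76 T; water: 2980.3(T − 33)
3063.1 T = 98351 − 7411.9 = 90939
T ≈ 29.69 °C (positive, so assuming full melt was valid).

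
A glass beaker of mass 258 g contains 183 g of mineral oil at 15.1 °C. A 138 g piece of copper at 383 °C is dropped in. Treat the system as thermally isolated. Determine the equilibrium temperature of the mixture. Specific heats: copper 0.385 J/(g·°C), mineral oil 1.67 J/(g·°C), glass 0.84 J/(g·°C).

Heat gained plus heat lost sum to zero:
138×0.385×(T − 383) + 183×1.67×(T − 15.1) + 258×0.84×(T − 15.1) = 0
(53.13 + 305.61 + 216.72) T = 53.13×383 + 305.61×15.1 + 216.72×15.1
T ≈ 49.07 °C

T_f ≈ 49.1 °C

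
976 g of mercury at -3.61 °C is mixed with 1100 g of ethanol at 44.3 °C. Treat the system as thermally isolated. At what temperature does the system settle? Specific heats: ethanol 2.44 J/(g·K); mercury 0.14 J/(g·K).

T_f ≈ 42.0 °C

Taking heat into each body as positive, Σ m c ΔT = 0:
1100·2.44·(T − 44.3) + 976·0.14·(T − (-3.61)) = 0
2684(T − 44.3) + 136.64(T − (-3.61)) = 0
2820.6 T = 118408
T = 118408 / 2820.6 = 42 °C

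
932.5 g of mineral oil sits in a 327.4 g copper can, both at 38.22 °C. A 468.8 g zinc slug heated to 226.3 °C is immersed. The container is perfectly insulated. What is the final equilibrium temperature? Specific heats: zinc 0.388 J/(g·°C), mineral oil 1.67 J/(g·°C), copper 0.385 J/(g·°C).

T_f ≈ 56.6 °C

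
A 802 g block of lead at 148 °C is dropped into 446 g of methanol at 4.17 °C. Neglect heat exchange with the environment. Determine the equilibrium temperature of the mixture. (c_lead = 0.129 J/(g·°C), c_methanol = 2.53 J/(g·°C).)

T_f is the heat-capacity-weighted average of the initial temperatures:
T_f = (103.46*148 + 1128.4*4.17) / (103.46 + 1128.4)
    = 20017 / 1231.8 ≈ 16.25 °C

T_f ≈ 16.2 °C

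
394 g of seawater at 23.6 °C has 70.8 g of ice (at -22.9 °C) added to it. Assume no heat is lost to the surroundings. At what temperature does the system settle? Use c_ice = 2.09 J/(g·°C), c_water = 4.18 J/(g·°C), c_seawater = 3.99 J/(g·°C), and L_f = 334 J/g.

T_f ≈ 5.4 °C

Setting the total heat transfer to zero:
warm ice to 0 °C: 70.8×2.09×(0 − (-22.9)) = 3388.6
  latent heat to melt: 70.8×334 = 23647
  meltwater 0→T: 70.8×4.18×T = 295.94 T
  seawater: 1572.1(T − 23.6)
1868 T = 37101 − 27036 = 10065
T ≈ 5.39 °C (positive, so assuming full melt was valid).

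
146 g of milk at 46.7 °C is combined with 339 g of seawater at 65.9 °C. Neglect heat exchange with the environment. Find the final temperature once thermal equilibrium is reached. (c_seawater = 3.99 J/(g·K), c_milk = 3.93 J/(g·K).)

T_f ≈ 60.2 °C

Let T be the final temperature. ΣQ_i = 0:
339·3.99·(T − 65.9) + 146·3.93·(T − 46.7) = 0
1352.6(T − 65.9) + 573.78(T − 46.7) = 0
(1352.6 + 573.78) T = 1352.6·65.9 + 573.78·46.7
T = 115933/1926.4 ≈ 60.18 °C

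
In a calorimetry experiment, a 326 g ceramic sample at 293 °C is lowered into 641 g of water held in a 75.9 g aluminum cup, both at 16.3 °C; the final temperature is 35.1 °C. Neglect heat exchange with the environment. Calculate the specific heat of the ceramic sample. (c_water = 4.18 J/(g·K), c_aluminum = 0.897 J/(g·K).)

Setting the total heat transfer to zero:
326·c·(35.1 − 293) + 641·4.18·(35.1 − 16.3) + 75.9·0.897·(35.1 − 16.3) = 0
-84075 c = -51652
c = -51652/-84075 ≈ 0.6144 J/(g·K)

c ≈ 0.614 J/(g·K)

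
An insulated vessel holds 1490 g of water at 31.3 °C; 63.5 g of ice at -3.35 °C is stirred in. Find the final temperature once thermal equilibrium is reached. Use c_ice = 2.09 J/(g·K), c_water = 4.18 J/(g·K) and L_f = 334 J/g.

T_f ≈ 26.7 °C

Setting the total heat transfer to zero:
warm ice to 0 °C: 63.5×2.09×(0 − (-3.35)) = 444.6; fusion: m_ice L_f = 63.5×334 = 21209; meltwater 0→T: 63.5×4.18×T = 265.43 T; water: 6228.2(T − 31.3)
6493.6 T = 194943 − 21654 = 173289
T ≈ 26.69 °C (positive, so assuming full melt was valid).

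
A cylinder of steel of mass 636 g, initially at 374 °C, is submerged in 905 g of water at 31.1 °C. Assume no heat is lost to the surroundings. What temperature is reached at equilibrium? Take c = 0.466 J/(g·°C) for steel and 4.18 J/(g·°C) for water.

T_f ≈ 56.0 °C

|Q_steel| = |Q_water|:
636*0.466*(374 − T) = 905*4.18*(T − 31.1)
296.38(374 − T) = 3782.9(T − 31.1)
4079.3 T = 228493  ⇒  T ≈ 56.01 °C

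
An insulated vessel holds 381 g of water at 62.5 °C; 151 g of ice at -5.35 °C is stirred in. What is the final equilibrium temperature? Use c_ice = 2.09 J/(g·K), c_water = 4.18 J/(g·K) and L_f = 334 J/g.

Energy balance with sensible and latent terms:
ice -5.35→0 °C: 151·2.09·5.35 = 1688.4
  fusion: m_ice L_f = 151·334 = 50434
  meltwater 0→T: 151·4.18·T = 631.18 T
  water cools: 381·4.18·(T − 62.5) = 1592.6(T − 62.5)
2223.8 T = 99536 − 52122 = 47414
T ≈ 21.32 °C (positive, so assuming full melt was valid).

T_f ≈ 21.3 °C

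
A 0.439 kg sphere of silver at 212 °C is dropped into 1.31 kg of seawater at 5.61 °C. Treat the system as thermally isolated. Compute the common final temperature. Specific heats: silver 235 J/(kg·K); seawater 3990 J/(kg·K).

T_f ≈ 9.6 °C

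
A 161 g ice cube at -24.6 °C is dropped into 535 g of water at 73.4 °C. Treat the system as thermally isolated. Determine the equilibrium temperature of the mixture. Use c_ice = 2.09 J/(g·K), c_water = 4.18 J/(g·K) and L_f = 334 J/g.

Energy conservation, ΣQ = 0:
ice -24.6→0 °C: 161×2.09×24.6 = 8277.7
  fusion: m_ice L_f = 161×334 = 53774
  warm the meltwater: 672.98 T
  water cools: 535×4.18×(T − 73.4) = 2236.3(T − 73.4)
2909.3 T = 164144 − 62052 = 102093
T ≈ 35.09 °C. Since T > 0 °C, the all-ice-melts assumption holds.

T_f ≈ 35.1 °C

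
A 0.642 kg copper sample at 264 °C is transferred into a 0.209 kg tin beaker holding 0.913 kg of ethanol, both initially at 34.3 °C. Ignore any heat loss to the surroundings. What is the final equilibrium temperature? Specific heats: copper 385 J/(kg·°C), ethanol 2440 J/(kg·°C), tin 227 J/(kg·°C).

T_f ≈ 56.8 °C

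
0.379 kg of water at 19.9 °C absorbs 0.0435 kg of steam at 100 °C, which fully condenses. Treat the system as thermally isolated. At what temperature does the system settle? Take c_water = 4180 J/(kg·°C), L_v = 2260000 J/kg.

T_f ≈ 83.8 °C

Taking heat into each body as positive, Σ m c ΔT = 0:
steam→water at 100 °C releases m L_v = 0.0435·2260000 = 98310
  condensate cools 100→T: 0.0435·4180·(T − 100) = 181.83(T − 100)
  water warms: 0.379·4180·(T − 19.9) = 1584.2(T − 19.9)
1766 T = 98310 + 18183 + 31526 = 148019
T ≈ 83.81 °C — below 100 °C, confirming all the steam condensed.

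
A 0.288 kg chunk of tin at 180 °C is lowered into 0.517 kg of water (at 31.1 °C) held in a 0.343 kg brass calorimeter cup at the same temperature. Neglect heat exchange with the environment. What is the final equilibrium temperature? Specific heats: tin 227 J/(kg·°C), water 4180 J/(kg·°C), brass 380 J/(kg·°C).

T_f ≈ 35.2 °C

Taking heat into each body as positive, Σ m c ΔT = 0:
0.288*227*(T − 180) + 0.517*4180*(T − 31.1) + 0.343*380*(T − 31.1) = 0
65.38(T − 180) + 2161.1(T − 31.1) + 130.34(T − 31.1) = 0
2356.8 T = 83030
T = 83030/2356.8 ≈ 35.23 °C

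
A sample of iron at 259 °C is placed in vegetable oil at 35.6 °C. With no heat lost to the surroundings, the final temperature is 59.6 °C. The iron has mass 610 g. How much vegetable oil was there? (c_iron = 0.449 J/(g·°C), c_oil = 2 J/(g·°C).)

|Q_iron| = |Q_oil|:
610·0.449·(259 − 59.6) = m·2·(59.6 − 35.6)
48 m = 54614  ⇒  m ≈ 1138 g

m ≈ 1140 g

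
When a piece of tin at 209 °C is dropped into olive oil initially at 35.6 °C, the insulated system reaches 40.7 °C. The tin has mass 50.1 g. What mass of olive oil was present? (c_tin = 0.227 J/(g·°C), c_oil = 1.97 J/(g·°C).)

Setting the total heat transfer to zero:
50.1·0.227·(40.7 − 209) + m·1.97·(40.7 − 35.6) = 0
10.05 m = 1914
m = 1914/10.05 ≈ 190.5 g

m ≈ 191 g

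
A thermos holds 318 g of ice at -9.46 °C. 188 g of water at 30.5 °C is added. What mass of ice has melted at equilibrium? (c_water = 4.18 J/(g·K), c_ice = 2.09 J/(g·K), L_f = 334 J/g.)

Heat available from the water dropping to 0 °C: 188·4.18·30.5 = 23968 J.
Of that, 318·2.09·9.46 = 6287.3 J goes to bring the ice to 0 °C, leaving 17681 J.
To melt every bit of ice: 318·334 = 106212 J.
That's not enough to melt it all — equilibrium is at 0 °C with ice remaining.
m_melted·334 = 17681  ⇒  m_melted ≈ 52.94 g.

m_melted ≈ 52.9 g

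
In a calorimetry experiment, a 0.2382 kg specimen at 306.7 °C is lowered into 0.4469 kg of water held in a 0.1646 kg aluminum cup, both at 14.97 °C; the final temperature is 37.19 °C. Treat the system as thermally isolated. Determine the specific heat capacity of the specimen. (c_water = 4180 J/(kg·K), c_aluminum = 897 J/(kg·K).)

c ≈ 698 J/(kg·K)

Let T be the final temperature. ΣQ_i = 0:
0.2382×c×(37.19 − 306.7) + 0.4469×4180×(37.19 − 14.97) + 0.1646×897×(37.19 − 14.97) = 0
-64.2 c = -44789
c = -44789/-64.2 ≈ 697.7 J/(kg·K)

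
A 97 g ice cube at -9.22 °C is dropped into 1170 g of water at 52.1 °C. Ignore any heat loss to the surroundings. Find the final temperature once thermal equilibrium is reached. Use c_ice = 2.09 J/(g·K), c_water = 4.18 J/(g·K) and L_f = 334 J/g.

T_f ≈ 41.6 °C

Net heat exchanged in the isolated system is zero:
warm ice to 0 °C: 97·2.09·(0 − (-9.22)) = 1869.2; fusion: m_ice L_f = 97·334 = 32398; warm the meltwater: 405.46 T; water: 4890.6(T − 52.1)
5296.1 T = 254800 − 34267 = 220533
T ≈ 41.64 °C (positive, so assuming full melt was valid).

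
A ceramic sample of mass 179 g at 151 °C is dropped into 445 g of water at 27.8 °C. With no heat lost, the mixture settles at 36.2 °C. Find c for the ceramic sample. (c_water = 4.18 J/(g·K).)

Heat lost by the ceramic sample = heat gained by the water:
179×c×(151 − 36.2) = 445×4.18×(36.2 − 27.8)
20549 c = 15625  ⇒  c ≈ 0.7604 J/(g·K)

c ≈ 0.76 J/(g·K)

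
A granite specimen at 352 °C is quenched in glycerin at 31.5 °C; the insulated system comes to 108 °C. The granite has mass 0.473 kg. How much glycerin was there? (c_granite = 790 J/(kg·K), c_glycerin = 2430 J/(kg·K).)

Heat lost by the granite = heat gained by the glycerin:
0.473·790·(352 − 108) = m·2430·(108 − 31.5)
185895 m = 91175  ⇒  m ≈ 0.4905 kg

m ≈ 0.49 kg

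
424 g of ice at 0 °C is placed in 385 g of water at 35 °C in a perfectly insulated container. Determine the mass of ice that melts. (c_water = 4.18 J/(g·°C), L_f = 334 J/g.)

Cooling the water to 0 °C releases 385×4.18×35 = 56326 J.
Fully melting the ice requires m_ice L_f = 424×334 = 141616 J.
56326 J < 141616 J, so only part of the ice melts and the system sits at 0 °C.
m_melted×334 = 56326  ⇒  m_melted ≈ 168.6 g.

m_melted ≈ 169 g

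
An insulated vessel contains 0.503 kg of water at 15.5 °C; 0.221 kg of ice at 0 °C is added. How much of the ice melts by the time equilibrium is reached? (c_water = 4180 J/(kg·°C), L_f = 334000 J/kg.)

m_melted ≈ 0.0976 kg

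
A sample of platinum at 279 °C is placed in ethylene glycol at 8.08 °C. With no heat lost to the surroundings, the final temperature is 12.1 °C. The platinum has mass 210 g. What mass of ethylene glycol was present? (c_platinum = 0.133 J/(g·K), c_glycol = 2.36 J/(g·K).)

m ≈ 786 g

Heat lost by the platinum = heat gained by the glycol:
210·0.133·(279 − 12.1) = m·2.36·(12.1 − 8.08)
9.487 m = 7454.5  ⇒  m ≈ 785.7 g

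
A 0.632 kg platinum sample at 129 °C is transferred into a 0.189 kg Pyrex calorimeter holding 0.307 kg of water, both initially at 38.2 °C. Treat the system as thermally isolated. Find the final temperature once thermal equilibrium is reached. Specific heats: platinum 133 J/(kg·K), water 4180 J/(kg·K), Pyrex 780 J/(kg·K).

Net heat exchanged in the isolated system is zero:
0.632×133×(T − 129) + 0.307×4180×(T − 38.2) + 0.189×780×(T − 38.2) = 0
1514.7 T = 65495
T = 65495 / 1514.7 = 43.2 °C

T_f ≈ 43.2 °C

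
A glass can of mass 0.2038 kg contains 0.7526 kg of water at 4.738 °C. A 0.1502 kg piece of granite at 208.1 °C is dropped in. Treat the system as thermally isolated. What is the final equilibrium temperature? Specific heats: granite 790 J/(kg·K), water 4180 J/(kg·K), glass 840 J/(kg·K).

T_f ≈ 11.8 °C

Taking heat into each body as positive, Σ m c ΔT = 0:
0.1502·790·(T − 208.1) + 0.7526·4180·(T − 4.738) + 0.2038·840·(T − 4.738) = 0
(118.66 + 3145.9 + 171.19) T = 118.66·208.1 + 3145.9·4.738 + 171.19·4.738
T = 40409/3435.7 ≈ 11.76 °C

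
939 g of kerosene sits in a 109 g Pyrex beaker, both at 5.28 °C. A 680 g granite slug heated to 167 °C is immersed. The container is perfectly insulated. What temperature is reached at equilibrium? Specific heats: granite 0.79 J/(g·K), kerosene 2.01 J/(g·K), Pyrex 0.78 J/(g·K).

Let T be the final temperature. ΣQ_i = 0:
680×0.79×(T − 167) + 939×2.01×(T − 5.28) + 109×0.78×(T − 5.28) = 0
2509.6 T = 100127
T ≈ 39.90 °C

T_f ≈ 39.9 °C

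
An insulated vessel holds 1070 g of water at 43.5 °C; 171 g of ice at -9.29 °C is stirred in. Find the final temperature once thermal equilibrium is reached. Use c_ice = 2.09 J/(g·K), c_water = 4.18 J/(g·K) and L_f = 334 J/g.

T_f ≈ 25.9 °C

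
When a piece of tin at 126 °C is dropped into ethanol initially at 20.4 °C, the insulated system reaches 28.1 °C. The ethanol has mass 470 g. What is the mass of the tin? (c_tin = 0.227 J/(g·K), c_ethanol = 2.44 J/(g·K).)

m ≈ 397 g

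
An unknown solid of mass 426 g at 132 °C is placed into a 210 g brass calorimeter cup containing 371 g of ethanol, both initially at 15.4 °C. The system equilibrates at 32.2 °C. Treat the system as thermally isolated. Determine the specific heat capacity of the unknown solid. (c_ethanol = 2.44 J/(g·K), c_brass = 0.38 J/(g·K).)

c ≈ 0.389 J/(g·K)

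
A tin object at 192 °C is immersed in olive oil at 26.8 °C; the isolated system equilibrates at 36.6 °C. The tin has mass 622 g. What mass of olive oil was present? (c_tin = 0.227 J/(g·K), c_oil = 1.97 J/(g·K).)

m ≈ 1140 g

Heat lost by the tin = heat gained by the oil:
622·0.227·(192 − 36.6) = m·1.97·(36.6 − 26.8)
19.31 m = 21942  ⇒  m ≈ 1137 g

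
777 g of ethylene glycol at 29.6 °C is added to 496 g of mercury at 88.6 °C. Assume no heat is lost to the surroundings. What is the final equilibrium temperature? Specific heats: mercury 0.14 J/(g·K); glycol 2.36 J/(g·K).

T_f ≈ 31.8 °C

Heat gained plus heat lost sum to zero:
496×0.14×(T − 88.6) + 777×2.36×(T − 29.6) = 0
69.44(T − 88.6) + 1833.7(T − 29.6) = 0
1903.2 T = 60430
T = 60430/1903.2 ≈ 31.75 °C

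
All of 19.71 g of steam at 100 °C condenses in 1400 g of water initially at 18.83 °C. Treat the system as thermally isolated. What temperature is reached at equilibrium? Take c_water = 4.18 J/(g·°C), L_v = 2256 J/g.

T_f ≈ 27.4 °C

Let T be the final temperature. ΣQ_i = 0:
latent heat released on condensation: 19.71·2256 = 44466
  condensed water 100 °C→T: 82.39(T − 100)
  original water: 5852(T − 18.83)
5934.4 T = 44466 + 8238.8 + 110193 = 162898
T ≈ 27.45 °C — below 100 °C, confirming all the steam condensed.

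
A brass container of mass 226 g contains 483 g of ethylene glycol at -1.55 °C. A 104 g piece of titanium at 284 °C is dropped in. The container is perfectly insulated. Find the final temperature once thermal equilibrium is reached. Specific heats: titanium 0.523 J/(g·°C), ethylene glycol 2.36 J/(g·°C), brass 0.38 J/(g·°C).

T_f ≈ 10.6 °C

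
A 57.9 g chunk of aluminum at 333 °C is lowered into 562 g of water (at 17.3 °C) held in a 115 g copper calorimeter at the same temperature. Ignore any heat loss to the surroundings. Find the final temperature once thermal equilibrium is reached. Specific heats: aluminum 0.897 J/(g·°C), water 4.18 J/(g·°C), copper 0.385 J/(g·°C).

T_f ≈ 24.0 °C

With ΣQ=0 the equilibrium temperature is the m·c-weighted mean:
T_f = (51.94*333 + 2349.2*17.3 + 44.27*17.3) / (51.94 + 2349.2 + 44.27)
    = 58701 / 2445.4 ≈ 24.01 °C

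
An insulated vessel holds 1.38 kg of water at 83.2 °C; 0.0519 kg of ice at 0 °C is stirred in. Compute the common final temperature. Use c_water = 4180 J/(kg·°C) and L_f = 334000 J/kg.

T_f ≈ 77.3 °C

Conservation of energy gives ΣQ = 0:
latent heat to melt: 0.0519·334000 = 17335; warm the meltwater: 216.94 T; water cools: 1.38·4180·(T − 83.2) = 5768.4(T − 83.2)
5985.3 T = 479931 − 17335 = 462596
T ≈ 77.29 °C (positive, so assuming full melt was valid).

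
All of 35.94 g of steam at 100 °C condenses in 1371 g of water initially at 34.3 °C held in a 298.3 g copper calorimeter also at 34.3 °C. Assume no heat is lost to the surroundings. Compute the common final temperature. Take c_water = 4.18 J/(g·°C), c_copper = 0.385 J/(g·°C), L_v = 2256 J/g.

Sum of m c ΔT and latent-heat terms is zero:
steam→water at 100 °C releases m L_v = 35.94·2256 = 81081
  condensed water 100 °C→T: 150.23(T − 100)
  water warms: 1371·4.18·(T − 34.3) = 5730.8(T − 34.3)
  copper cup: 298.3·0.385·(T − 34.3) = 114.85(T − 34.3)
5995.9 T = 81081 + 15023 + 200505 = 296609
T ≈ 49.47 °C — below 100 °C, confirming all the steam condensed.

T_f ≈ 49.5 °C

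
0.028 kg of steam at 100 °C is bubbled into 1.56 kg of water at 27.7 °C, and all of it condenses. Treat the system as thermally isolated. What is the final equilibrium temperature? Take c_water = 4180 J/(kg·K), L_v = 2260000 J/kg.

Energy balance with sensible and latent terms:
steam→water at 100 °C releases m L_v = 0.028×2260000 = 63280
  condensed water 100 °C→T: 117.04(T − 100)
  water warms: 1.56×4180×(T − 27.7) = 6520.8(T − 27.7)
6637.8 T = 63280 + 11704 + 180626 = 255610
T ≈ 38.51 °C (< 100 °C, so full condensation is consistent).

T_f ≈ 38.5 °C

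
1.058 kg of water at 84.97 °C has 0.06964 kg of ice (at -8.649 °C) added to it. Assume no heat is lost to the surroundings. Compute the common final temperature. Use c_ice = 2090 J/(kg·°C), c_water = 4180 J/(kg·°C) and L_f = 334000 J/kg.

T_f ≈ 74.5 °C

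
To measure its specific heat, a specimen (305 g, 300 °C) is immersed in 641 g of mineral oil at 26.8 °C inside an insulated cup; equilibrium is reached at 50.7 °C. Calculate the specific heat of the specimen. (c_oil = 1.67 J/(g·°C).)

c ≈ 0.336 J/(g·°C)

m_s c (T_s − T_f) = m_oil c_oil (T_f − T_0):
305×c×(300 − 50.7) = 641×1.67×(50.7 − 26.8)
76036 c = 25584  ⇒  c ≈ 0.3365 J/(g·°C)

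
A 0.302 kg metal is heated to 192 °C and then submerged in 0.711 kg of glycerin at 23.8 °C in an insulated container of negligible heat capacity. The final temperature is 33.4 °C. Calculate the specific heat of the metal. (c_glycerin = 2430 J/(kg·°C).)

c ≈ 346 J/(kg·°C)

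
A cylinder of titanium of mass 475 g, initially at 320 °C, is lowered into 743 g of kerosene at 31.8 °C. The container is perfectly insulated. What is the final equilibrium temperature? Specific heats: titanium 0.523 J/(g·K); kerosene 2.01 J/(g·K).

T_f ≈ 72.9 °C

Set heat shed by the hot body equal to heat absorbed by the cold body:
475×0.523×(320 − T) = 743×2.01×(T − 31.8)
248.43(320 − T) = 1493.4(T − 31.8)
1741.9 T = 126987  ⇒  T ≈ 72.90 °C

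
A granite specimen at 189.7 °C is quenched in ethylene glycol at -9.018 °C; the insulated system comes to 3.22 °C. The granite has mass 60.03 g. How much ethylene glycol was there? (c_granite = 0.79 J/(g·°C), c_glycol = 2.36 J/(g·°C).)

m ≈ 306 g

Net heat exchanged in the isolated system is zero:
60.03·0.79·(3.22 − 189.7) + m·2.36·(3.22 − (-9.018)) = 0
28.88 m = 8843.6
m = 8843.6/28.88 ≈ 306.2 g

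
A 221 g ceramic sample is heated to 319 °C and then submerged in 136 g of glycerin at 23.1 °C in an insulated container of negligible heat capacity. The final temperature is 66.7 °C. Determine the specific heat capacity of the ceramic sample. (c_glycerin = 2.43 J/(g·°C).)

m_s c (T_s − T_f) = m_glycerin c_glycerin (T_f − T_0):
221×c×(319 − 66.7) = 136×2.43×(66.7 − 23.1)
55758 c = 14409  ⇒  c ≈ 0.2584 J/(g·°C)

c ≈ 0.258 J/(g·°C)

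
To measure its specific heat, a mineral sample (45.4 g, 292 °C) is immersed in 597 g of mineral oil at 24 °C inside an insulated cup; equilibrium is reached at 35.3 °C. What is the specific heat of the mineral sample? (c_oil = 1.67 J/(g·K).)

Taking heat into each body as positive, Σ m c ΔT = 0:
45.4·c·(35.3 − 292) + 597·1.67·(35.3 − 24) = 0
-11654 c = -11266
c = -11266/-11654 ≈ 0.9667 J/(g·K)

c ≈ 0.967 J/(g·K)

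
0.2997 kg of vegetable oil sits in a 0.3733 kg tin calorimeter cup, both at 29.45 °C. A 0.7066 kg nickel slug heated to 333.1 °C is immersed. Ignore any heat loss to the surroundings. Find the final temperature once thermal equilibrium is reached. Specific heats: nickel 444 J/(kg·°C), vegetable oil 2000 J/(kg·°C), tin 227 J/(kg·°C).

T_f ≈ 124.9 °C

Energy conservation, ΣQ = 0:
0.7066*444*(T − 333.1) + 0.2997*2000*(T − 29.45) + 0.3733*227*(T − 29.45) = 0
313.73(T − 333.1) + 599.4(T − 29.45) + 84.74(T − 29.45) = 0
(313.73 + 599.4 + 84.74) T = 313.73*333.1 + 599.4*29.45 + 84.74*29.45
T ≈ 124.92 °C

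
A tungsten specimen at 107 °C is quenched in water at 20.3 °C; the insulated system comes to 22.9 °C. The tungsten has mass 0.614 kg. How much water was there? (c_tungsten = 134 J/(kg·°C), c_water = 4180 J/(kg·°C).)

m ≈ 0.637 kg

Heat lost by the tungsten = heat gained by the water:
0.614×134×(107 − 22.9) = m×4180×(22.9 − 20.3)
10868 m = 6919.4  ⇒  m ≈ 0.6367 kg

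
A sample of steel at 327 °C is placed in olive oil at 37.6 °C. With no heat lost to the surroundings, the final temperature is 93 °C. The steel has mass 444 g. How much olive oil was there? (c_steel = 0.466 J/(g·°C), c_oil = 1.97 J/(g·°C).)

Energy conservation, ΣQ = 0:
444×0.466×(93 − 327) + m×1.97×(93 − 37.6) = 0
109.14 m = 48416
m = 48416/109.14 ≈ 443.6 g

m ≈ 444 g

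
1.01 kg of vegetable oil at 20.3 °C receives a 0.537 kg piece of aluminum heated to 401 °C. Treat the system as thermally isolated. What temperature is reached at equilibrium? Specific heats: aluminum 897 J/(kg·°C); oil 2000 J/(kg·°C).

Set heat shed by the hot body equal to heat absorbed by the cold body:
0.537×897×(401 − T) = 1.01×2000×(T − 20.3)
481.69(401 − T) = 2020(T − 20.3)
2501.7 T = 234163  ⇒  T ≈ 93.60 °C

T_f ≈ 93.6 °C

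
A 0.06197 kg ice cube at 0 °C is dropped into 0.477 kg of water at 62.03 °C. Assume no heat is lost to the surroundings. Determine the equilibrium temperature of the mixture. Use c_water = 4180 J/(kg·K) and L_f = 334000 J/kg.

Energy conservation, ΣQ = 0:
melt ice: 0.06197·334000 = 20698
  warm the meltwater: 259.03 T
  water: 1993.9(T − 62.03)
2252.9 T = 123679 − 20698 = 102981
T ≈ 45.71 °C (positive, so assuming full melt was valid).

T_f ≈ 45.7 °C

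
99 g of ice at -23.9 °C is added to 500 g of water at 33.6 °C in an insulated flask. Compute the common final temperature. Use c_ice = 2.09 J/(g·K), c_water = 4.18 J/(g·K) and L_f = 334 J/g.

T_f ≈ 12.9 °C

Sum of m c ΔT and latent-heat terms is zero:
warm ice to 0 °C: 99·2.09·(0 − (-23.9)) = 4945.1; fusion: m_ice L_f = 99·334 = 33066; meltwater 0→T: 99·4.18·T = 413.82 T; water cools: 500·4.18·(T − 33.6) = 2090(T − 33.6)
2503.8 T = 70224 − 38011 = 32213
T ≈ 12.87 °C (positive, so assuming full melt was valid).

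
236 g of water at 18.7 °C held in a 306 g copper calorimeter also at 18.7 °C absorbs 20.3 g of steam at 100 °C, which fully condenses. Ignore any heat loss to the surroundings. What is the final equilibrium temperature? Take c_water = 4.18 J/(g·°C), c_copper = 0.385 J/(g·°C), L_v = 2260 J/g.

Heat gained plus heat lost sum to zero:
steam→water at 100 °C releases m L_v = 20.3×2260 = 45878
  condensate cools 100→T: 20.3×4.18×(T − 100) = 84.85(T − 100)
  water warms: 236×4.18×(T − 18.7) = 986.48(T − 18.7)
  copper cup: 306×0.385×(T − 18.7) = 117.81(T − 18.7)
1189.1 T = 45878 + 8485.4 + 20650 = 75014
T ≈ 63.08 °C (< 100 °C, so full condensation is consistent).

T_f ≈ 63.1 °C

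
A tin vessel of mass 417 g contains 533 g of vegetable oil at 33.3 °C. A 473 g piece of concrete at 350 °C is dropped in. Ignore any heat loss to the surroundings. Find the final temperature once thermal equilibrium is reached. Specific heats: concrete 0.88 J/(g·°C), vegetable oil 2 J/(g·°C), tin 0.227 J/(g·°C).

Net heat exchanged in the isolated system is zero:
473·0.88·(T − 350) + 533·2·(T − 33.3) + 417·0.227·(T − 33.3) = 0
1576.9 T = 184334
T = 184334 / 1576.9 = 117 °C

T_f ≈ 116.9 °C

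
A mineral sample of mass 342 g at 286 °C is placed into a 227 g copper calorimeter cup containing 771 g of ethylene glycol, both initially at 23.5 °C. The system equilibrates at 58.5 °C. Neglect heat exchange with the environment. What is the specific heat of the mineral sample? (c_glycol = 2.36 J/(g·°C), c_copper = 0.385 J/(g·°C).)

Energy conservation, ΣQ = 0:
342×c×(58.5 − 286) + 771×2.36×(58.5 − 23.5) + 227×0.385×(58.5 − 23.5) = 0
-77805 c = -66743
c = -66743/-77805 ≈ 0.8578 J/(g·°C)

c ≈ 0.858 J/(g·°C)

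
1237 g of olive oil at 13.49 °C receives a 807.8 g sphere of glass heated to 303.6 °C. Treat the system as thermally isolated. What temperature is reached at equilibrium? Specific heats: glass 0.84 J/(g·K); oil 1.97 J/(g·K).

T_f ≈ 76.7 °C

With ΣQ=0 the equilibrium temperature is the m·c-weighted mean:
T_f = (678.55*303.6 + 2436.9*13.49) / (678.55 + 2436.9)
    = 238882 / 3115.4 ≈ 76.68 °C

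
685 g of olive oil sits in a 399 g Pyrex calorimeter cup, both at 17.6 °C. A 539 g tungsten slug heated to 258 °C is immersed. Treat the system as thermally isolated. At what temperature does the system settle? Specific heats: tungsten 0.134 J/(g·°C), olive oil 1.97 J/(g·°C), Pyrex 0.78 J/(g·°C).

T_f ≈ 27.6 °C

Let T be the final temperature. ΣQ_i = 0:
539*0.134*(T − 258) + 685*1.97*(T − 17.6) + 399*0.78*(T − 17.6) = 0
1732.9 T = 47862
T = 47862/1732.9 ≈ 27.62 °C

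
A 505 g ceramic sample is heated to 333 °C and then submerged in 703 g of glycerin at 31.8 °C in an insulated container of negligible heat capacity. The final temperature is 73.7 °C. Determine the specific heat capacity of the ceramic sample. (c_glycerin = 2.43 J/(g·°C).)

Heat lost by the ceramic sample = heat gained by the glycerin:
505·c·(333 − 73.7) = 703·2.43·(73.7 − 31.8)
130946 c = 71577  ⇒  c ≈ 0.5466 J/(g·°C)

c ≈ 0.547 J/(g·°C)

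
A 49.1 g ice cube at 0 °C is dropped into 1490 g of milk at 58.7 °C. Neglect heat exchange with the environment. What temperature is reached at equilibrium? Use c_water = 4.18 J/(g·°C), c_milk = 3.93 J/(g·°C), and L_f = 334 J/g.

T_f ≈ 54.0 °C

Net heat exchanged in the isolated system is zero:
latent heat to melt: 49.1×334 = 16399; warm the meltwater: 205.24 T; milk: 5855.7(T − 58.7)
6060.9 T = 343730 − 16399 = 327330
T ≈ 54.01 °C (positive, so assuming full melt was valid).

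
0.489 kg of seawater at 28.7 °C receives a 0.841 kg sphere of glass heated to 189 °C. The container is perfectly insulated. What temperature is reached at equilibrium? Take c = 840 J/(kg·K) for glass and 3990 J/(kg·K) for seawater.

T_f = Σ m_i c_i T_i / Σ m_i c_i:
T_f = (706.44×189 + 1951.1×28.7) / (706.44 + 1951.1)
    = 189514 / 2657.5 ≈ 71.31 °C

T_f ≈ 71.3 °C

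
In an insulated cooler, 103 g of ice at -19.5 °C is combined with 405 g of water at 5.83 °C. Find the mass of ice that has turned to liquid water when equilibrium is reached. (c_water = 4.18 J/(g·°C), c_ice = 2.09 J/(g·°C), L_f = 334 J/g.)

m_melted ≈ 17 g

Cooling the water to 0 °C releases 405×4.18×5.83 = 9869.6 J.
Of that, 103×2.09×19.5 = 4197.8 J goes to bring the ice to 0 °C, leaving 5671.8 J.
Fully melting the ice requires m_ice L_f = 103×334 = 34402 J.
5671.8 J < 34402 J, so only part of the ice melts and the system sits at 0 °C.
m_melted×334 = 5671.8  ⇒  m_melted ≈ 16.98 g.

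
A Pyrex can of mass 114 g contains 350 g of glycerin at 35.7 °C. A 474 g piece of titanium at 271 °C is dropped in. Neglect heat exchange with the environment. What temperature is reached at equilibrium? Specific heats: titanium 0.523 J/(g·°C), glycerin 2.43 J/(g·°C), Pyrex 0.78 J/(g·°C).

T_f ≈ 84.8 °C

Setting the total heat transfer to zero:
474×0.523×(T − 271) + 350×2.43×(T − 35.7) + 114×0.78×(T − 35.7) = 0
247.9(T − 271) + 850.5(T − 35.7) + 88.92(T − 35.7) = 0
1187.3 T = 100719
T = 100719/1187.3 ≈ 84.83 °C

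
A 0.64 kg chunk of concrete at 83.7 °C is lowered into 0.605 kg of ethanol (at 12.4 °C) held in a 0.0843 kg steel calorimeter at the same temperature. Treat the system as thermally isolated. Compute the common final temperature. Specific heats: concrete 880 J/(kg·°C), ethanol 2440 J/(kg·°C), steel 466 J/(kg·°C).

T_f ≈ 31.7 °C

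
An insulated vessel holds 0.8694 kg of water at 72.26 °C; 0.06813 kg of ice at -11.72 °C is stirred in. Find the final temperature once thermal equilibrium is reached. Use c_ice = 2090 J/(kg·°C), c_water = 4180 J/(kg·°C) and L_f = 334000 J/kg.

T_f ≈ 60.8 °C

Sum of m c ΔT and latent-heat terms is zero:
warm ice to 0 °C: 0.06813×2090×(0 − (-11.72)) = 1668.8; latent heat to melt: 0.06813×334000 = 22755; warm the meltwater: 284.78 T; water: 3634.1(T − 72.26)
3918.9 T = 262599 − 24424 = 238175
T ≈ 60.78 °C. Since T > 0 °C, the all-ice-melts assumption holds.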